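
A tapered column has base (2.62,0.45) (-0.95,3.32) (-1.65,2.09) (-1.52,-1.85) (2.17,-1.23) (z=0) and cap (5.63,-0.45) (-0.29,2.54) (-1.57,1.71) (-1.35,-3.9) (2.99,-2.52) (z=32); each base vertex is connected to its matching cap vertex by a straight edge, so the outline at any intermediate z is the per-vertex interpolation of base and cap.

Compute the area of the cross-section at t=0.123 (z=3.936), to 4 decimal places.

Cross-section at t=0.123: each vertex is (1-t)·p0[i] + t·p1[i].
  v1: (1-0.123)·(2.62,0.45) + 0.123·(5.63,-0.45) = (2.9902,0.3393)
  v2: (1-0.123)·(-0.95,3.32) + 0.123·(-0.29,2.54) = (-0.8688,3.2241)
  v3: (1-0.123)·(-1.65,2.09) + 0.123·(-1.57,1.71) = (-1.6402,2.0433)
  v4: (1-0.123)·(-1.52,-1.85) + 0.123·(-1.35,-3.9) = (-1.4991,-2.1021)
  v5: (1-0.123)·(2.17,-1.23) + 0.123·(2.99,-2.52) = (2.2709,-1.3887)
Shoelace sum Σ(x_i·y_{i+1} − x_{i+1}·y_i):
  i=1: 2.9902·3.2241 − -0.8688·0.3393 = +9.9355 (running +9.9355)
  i=2: -0.8688·2.0433 − -1.6402·3.2241 = +3.5127 (running +13.4482)
  i=3: -1.6402·-2.1021 − -1.4991·2.0433 = +6.5109 (running +19.9591)
  i=4: -1.4991·-1.3887 − 2.2709·-2.1021 = +6.8554 (running +26.8145)
  i=5: 2.2709·0.3393 − 2.9902·-1.3887 = +4.9229 (running +31.7375)
Area = |Σ|/2 = |31.7375|/2 = 15.8687

Area at t=0.123: 15.8687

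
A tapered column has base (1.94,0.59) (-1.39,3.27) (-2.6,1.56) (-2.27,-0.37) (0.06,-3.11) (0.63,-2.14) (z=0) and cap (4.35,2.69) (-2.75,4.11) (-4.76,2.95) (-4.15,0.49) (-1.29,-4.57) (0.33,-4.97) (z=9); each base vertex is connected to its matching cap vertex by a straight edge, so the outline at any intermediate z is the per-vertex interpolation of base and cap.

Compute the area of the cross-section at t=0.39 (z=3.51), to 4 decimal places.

Area at t=0.39: 26.1726

Cross-section at t=0.39: each vertex is (1-t)·p0[i] + t·p1[i].
  v1: (1-0.39)·(1.94,0.59) + 0.39·(4.35,2.69) = (2.8799,1.4090)
  v2: (1-0.39)·(-1.39,3.27) + 0.39·(-2.75,4.11) = (-1.9204,3.5976)
  v3: (1-0.39)·(-2.6,1.56) + 0.39·(-4.76,2.95) = (-3.4424,2.1021)
  v4: (1-0.39)·(-2.27,-0.37) + 0.39·(-4.15,0.49) = (-3.0032,-0.0346)
  v5: (1-0.39)·(0.06,-3.11) + 0.39·(-1.29,-4.57) = (-0.4665,-3.6794)
  v6: (1-0.39)·(0.63,-2.14) + 0.39·(0.33,-4.97) = (0.5130,-3.2437)
Shoelace sum Σ(x_i·y_{i+1} − x_{i+1}·y_i):
  i=1: 2.8799·3.5976 − -1.9204·1.4090 = +13.0666 (running +13.0666)
  i=2: -1.9204·2.1021 − -3.4424·3.5976 = +8.3475 (running +21.4141)
  i=3: -3.4424·-0.0346 − -3.0032·2.1021 = +6.4321 (running +27.8462)
  i=4: -3.0032·-3.6794 − -0.4665·-0.0346 = +11.0338 (running +38.8800)
  i=5: -0.4665·-3.2437 − 0.5130·-3.6794 = +3.4007 (running +42.2808)
  i=6: 0.5130·1.4090 − 2.8799·-3.2437 = +10.0643 (running +52.3451)
Area = |Σ|/2 = |52.3451|/2 = 26.1726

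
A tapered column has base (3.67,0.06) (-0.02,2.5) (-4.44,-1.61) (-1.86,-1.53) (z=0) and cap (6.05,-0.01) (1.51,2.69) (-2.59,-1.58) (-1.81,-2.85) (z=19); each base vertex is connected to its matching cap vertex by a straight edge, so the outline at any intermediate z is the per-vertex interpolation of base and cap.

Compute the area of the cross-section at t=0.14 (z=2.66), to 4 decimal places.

Cross-section at t=0.14: each vertex is (1-t)·p0[i] + t·p1[i].
  v1: (1-0.14)·(3.67,0.06) + 0.14·(6.05,-0.01) = (4.0032,0.0502)
  v2: (1-0.14)·(-0.02,2.5) + 0.14·(1.51,2.69) = (0.1942,2.5266)
  v3: (1-0.14)·(-4.44,-1.61) + 0.14·(-2.59,-1.58) = (-4.1810,-1.6058)
  v4: (1-0.14)·(-1.86,-1.53) + 0.14·(-1.81,-2.85) = (-1.8530,-1.7148)
Shoelace sum Σ(x_i·y_{i+1} − x_{i+1}·y_i):
  i=1: 4.0032·2.5266 − 0.1942·0.0502 = +10.1047 (running +10.1047)
  i=2: 0.1942·-1.6058 − -4.1810·2.5266 = +10.2519 (running +20.3566)
  i=3: -4.1810·-1.7148 − -1.8530·-1.6058 = +4.1940 (running +24.5506)
  i=4: -1.8530·0.0502 − 4.0032·-1.7148 = +6.7717 (running +31.3223)
Area = |Σ|/2 = |31.3223|/2 = 15.6612

Area at t=0.14: 15.6612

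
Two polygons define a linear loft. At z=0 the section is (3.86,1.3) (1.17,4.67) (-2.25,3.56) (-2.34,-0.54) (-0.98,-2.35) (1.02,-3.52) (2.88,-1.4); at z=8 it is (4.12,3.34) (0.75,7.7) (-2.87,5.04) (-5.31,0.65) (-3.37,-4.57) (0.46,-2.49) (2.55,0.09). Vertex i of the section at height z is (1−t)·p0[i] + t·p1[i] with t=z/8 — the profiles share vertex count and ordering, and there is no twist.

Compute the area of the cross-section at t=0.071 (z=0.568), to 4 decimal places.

Cross-section at t=0.071: each vertex is (1-t)·p0[i] + t·p1[i].
  v1: (1-0.071)·(3.86,1.3) + 0.071·(4.12,3.34) = (3.8785,1.4448)
  v2: (1-0.071)·(1.17,4.67) + 0.071·(0.75,7.7) = (1.1402,4.8851)
  v3: (1-0.071)·(-2.25,3.56) + 0.071·(-2.87,5.04) = (-2.2940,3.6651)
  v4: (1-0.071)·(-2.34,-0.54) + 0.071·(-5.31,0.65) = (-2.5509,-0.4555)
  v5: (1-0.071)·(-0.98,-2.35) + 0.071·(-3.37,-4.57) = (-1.1497,-2.5076)
  v6: (1-0.071)·(1.02,-3.52) + 0.071·(0.46,-2.49) = (0.9802,-3.4469)
  v7: (1-0.071)·(2.88,-1.4) + 0.071·(2.55,0.09) = (2.8566,-1.2942)
Shoelace sum Σ(x_i·y_{i+1} − x_{i+1}·y_i):
  i=1: 3.8785·4.8851 − 1.1402·1.4448 = +17.2994 (running +17.2994)
  i=2: 1.1402·3.6651 − -2.2940·4.8851 = +15.3854 (running +32.6848)
  i=3: -2.2940·-0.4555 − -2.5509·3.6651 = +10.3941 (running +43.0789)
  i=4: -2.5509·-2.5076 − -1.1497·-0.4555 = +5.8729 (running +48.9518)
  i=5: -1.1497·-3.4469 − 0.9802·-2.5076 = +6.4209 (running +55.3728)
  i=6: 0.9802·-1.2942 − 2.8566·-3.4469 = +8.5776 (running +63.9503)
  i=7: 2.8566·1.4448 − 3.8785·-1.2942 = +9.1468 (running +73.0972)
Area = |Σ|/2 = |73.0972|/2 = 36.5486

Area at t=0.071: 36.5486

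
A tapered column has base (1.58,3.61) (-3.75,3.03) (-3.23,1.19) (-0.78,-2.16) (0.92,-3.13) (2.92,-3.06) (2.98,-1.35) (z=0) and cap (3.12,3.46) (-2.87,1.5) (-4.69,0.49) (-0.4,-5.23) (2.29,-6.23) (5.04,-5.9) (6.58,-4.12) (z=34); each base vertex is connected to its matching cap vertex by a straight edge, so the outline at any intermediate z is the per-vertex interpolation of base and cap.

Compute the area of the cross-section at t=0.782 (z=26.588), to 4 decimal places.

Cross-section at t=0.782: each vertex is (1-t)·p0[i] + t·p1[i].
  v1: (1-0.782)·(1.58,3.61) + 0.782·(3.12,3.46) = (2.7843,3.4927)
  v2: (1-0.782)·(-3.75,3.03) + 0.782·(-2.87,1.5) = (-3.0618,1.8335)
  v3: (1-0.782)·(-3.23,1.19) + 0.782·(-4.69,0.49) = (-4.3717,0.6426)
  v4: (1-0.782)·(-0.78,-2.16) + 0.782·(-0.4,-5.23) = (-0.4828,-4.5607)
  v5: (1-0.782)·(0.92,-3.13) + 0.782·(2.29,-6.23) = (1.9913,-5.5542)
  v6: (1-0.782)·(2.92,-3.06) + 0.782·(5.04,-5.9) = (4.5778,-5.2809)
  v7: (1-0.782)·(2.98,-1.35) + 0.782·(6.58,-4.12) = (5.7952,-3.5161)
Shoelace sum Σ(x_i·y_{i+1} − x_{i+1}·y_i):
  i=1: 2.7843·1.8335 − -3.0618·3.4927 = +15.7992 (running +15.7992)
  i=2: -3.0618·0.6426 − -4.3717·1.8335 = +6.0482 (running +21.8474)
  i=3: -4.3717·-4.5607 − -0.4828·0.6426 = +20.2486 (running +42.0959)
  i=4: -0.4828·-5.5542 − 1.9913·-4.5607 = +11.7638 (running +53.8597)
  i=5: 1.9913·-5.2809 − 4.5778·-5.5542 = +14.9102 (running +68.7699)
  i=6: 4.5778·-3.5161 − 5.7952·-5.2809 = +14.5074 (running +83.2773)
  i=7: 5.7952·3.4927 − 2.7843·-3.5161 = +30.0308 (running +113.3081)
Area = |Σ|/2 = |113.3081|/2 = 56.6541

Area at t=0.782: 56.6541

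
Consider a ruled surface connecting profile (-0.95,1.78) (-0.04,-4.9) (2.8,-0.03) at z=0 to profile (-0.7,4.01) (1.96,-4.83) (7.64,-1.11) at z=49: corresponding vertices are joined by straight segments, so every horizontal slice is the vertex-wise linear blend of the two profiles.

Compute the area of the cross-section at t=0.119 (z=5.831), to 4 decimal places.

Cross-section at t=0.119: each vertex is (1-t)·p0[i] + t·p1[i].
  v1: (1-0.119)·(-0.95,1.78) + 0.119·(-0.7,4.01) = (-0.9203,2.0454)
  v2: (1-0.119)·(-0.04,-4.9) + 0.119·(1.96,-4.83) = (0.1980,-4.8917)
  v3: (1-0.119)·(2.8,-0.03) + 0.119·(7.64,-1.11) = (3.3760,-0.1585)
Shoelace sum Σ(x_i·y_{i+1} − x_{i+1}·y_i):
  i=1: -0.9203·-4.8917 − 0.1980·2.0454 = +4.0966 (running +4.0966)
  i=2: 0.1980·-0.1585 − 3.3760·-4.8917 = +16.4827 (running +20.5793)
  i=3: 3.3760·2.0454 − -0.9203·-0.1585 = +6.7592 (running +27.3385)
Area = |Σ|/2 = |27.3385|/2 = 13.6692

Area at t=0.119: 13.6692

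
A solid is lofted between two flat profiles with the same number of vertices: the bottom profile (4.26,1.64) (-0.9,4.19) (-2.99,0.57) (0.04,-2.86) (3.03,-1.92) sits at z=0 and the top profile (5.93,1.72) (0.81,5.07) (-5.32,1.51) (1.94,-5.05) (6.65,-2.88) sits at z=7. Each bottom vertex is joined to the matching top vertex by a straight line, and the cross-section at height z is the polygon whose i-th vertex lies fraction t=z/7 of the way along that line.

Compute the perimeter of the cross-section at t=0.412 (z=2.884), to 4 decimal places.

Cross-section at t=0.412: each vertex is (1-t)·p0[i] + t·p1[i].
  v1: (1-0.412)·(4.26,1.64) + 0.412·(5.93,1.72) = (4.9480,1.6730)
  v2: (1-0.412)·(-0.9,4.19) + 0.412·(0.81,5.07) = (-0.1955,4.5526)
  v3: (1-0.412)·(-2.99,0.57) + 0.412·(-5.32,1.51) = (-3.9500,0.9573)
  v4: (1-0.412)·(0.04,-2.86) + 0.412·(1.94,-5.05) = (0.8228,-3.7623)
  v5: (1-0.412)·(3.03,-1.92) + 0.412·(6.65,-2.88) = (4.5214,-2.3155)
Perimeter = Σ |v_{i+1} − v_i|:
  edge 1→2: √(-5.1435² + 2.8796²) = 5.8947 (running 5.8947)
  edge 2→3: √(-3.7545² + -3.5953²) = 5.1983 (running 11.0930)
  edge 3→4: √(4.7728² + -4.7196²) = 6.7122 (running 17.8052)
  edge 4→5: √(3.6986² + 1.4468²) = 3.9715 (running 21.7767)
  edge 5→1: √(0.4266² + 3.9885²) = 4.0112 (running 25.7880)
Perimeter = 25.7880

Perimeter at t=0.412: 25.7880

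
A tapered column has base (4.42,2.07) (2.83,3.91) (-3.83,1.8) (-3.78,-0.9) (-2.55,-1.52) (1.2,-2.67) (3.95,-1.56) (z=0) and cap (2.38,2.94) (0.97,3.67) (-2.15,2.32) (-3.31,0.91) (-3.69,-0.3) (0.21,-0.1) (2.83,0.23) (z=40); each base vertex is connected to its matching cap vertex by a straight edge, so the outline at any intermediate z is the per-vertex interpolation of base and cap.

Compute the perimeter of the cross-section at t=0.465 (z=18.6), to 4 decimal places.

Perimeter at t=0.465: 20.3448

Cross-section at t=0.465: each vertex is (1-t)·p0[i] + t·p1[i].
  v1: (1-0.465)·(4.42,2.07) + 0.465·(2.38,2.94) = (3.4714,2.4745)
  v2: (1-0.465)·(2.83,3.91) + 0.465·(0.97,3.67) = (1.9651,3.7984)
  v3: (1-0.465)·(-3.83,1.8) + 0.465·(-2.15,2.32) = (-3.0488,2.0418)
  v4: (1-0.465)·(-3.78,-0.9) + 0.465·(-3.31,0.91) = (-3.5614,-0.0583)
  v5: (1-0.465)·(-2.55,-1.52) + 0.465·(-3.69,-0.3) = (-3.0801,-0.9527)
  v6: (1-0.465)·(1.2,-2.67) + 0.465·(0.21,-0.1) = (0.7396,-1.4749)
  v7: (1-0.465)·(3.95,-1.56) + 0.465·(2.83,0.23) = (3.4292,-0.7276)
Perimeter = Σ |v_{i+1} − v_i|:
  edge 1→2: √(-1.5063² + 1.3238²) = 2.0054 (running 2.0054)
  edge 2→3: √(-5.0139² + -1.7566²) = 5.3127 (running 7.3181)
  edge 3→4: √(-0.5126² + -2.1001²) = 2.1618 (running 9.4799)
  edge 4→5: √(0.4813² + -0.8943²) = 1.0157 (running 10.4955)
  edge 5→6: √(3.8197² + -0.5222²) = 3.8553 (running 14.3508)
  edge 6→7: √(2.6895² + 0.7473²) = 2.7914 (running 17.1423)
  edge 7→1: √(0.0422² + 3.2022²) = 3.2025 (running 20.3448)
Perimeter = 20.3448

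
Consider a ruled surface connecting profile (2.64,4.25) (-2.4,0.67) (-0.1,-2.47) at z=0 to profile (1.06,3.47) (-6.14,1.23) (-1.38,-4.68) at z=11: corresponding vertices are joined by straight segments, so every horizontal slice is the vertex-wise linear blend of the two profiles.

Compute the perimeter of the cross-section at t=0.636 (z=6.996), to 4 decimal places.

Perimeter at t=0.636: 21.2557

Cross-section at t=0.636: each vertex is (1-t)·p0[i] + t·p1[i].
  v1: (1-0.636)·(2.64,4.25) + 0.636·(1.06,3.47) = (1.6351,3.7539)
  v2: (1-0.636)·(-2.4,0.67) + 0.636·(-6.14,1.23) = (-4.7786,1.0262)
  v3: (1-0.636)·(-0.1,-2.47) + 0.636·(-1.38,-4.68) = (-0.9141,-3.8756)
Perimeter = Σ |v_{i+1} − v_i|:
  edge 1→2: √(-6.4138² + -2.7278²) = 6.9697 (running 6.9697)
  edge 2→3: √(3.8646² + -4.9017²) = 6.2419 (running 13.2116)
  edge 3→1: √(2.5492² + 7.6295²) = 8.0441 (running 21.2557)
Perimeter = 21.2557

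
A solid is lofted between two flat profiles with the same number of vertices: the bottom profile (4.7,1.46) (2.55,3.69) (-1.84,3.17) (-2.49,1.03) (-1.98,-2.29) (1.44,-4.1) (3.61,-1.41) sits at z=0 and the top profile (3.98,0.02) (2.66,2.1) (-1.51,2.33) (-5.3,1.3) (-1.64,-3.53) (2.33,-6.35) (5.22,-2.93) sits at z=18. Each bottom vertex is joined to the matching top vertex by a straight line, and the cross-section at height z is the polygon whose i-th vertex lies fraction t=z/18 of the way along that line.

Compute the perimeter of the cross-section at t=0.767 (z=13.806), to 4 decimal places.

Cross-section at t=0.767: each vertex is (1-t)·p0[i] + t·p1[i].
  v1: (1-0.767)·(4.7,1.46) + 0.767·(3.98,0.02) = (4.1478,0.3555)
  v2: (1-0.767)·(2.55,3.69) + 0.767·(2.66,2.1) = (2.6344,2.4705)
  v3: (1-0.767)·(-1.84,3.17) + 0.767·(-1.51,2.33) = (-1.5869,2.5257)
  v4: (1-0.767)·(-2.49,1.03) + 0.767·(-5.3,1.3) = (-4.6453,1.2371)
  v5: (1-0.767)·(-1.98,-2.29) + 0.767·(-1.64,-3.53) = (-1.7192,-3.2411)
  v6: (1-0.767)·(1.44,-4.1) + 0.767·(2.33,-6.35) = (2.1226,-5.8257)
  v7: (1-0.767)·(3.61,-1.41) + 0.767·(5.22,-2.93) = (4.8449,-2.5758)
Perimeter = Σ |v_{i+1} − v_i|:
  edge 1→2: √(-1.5134² + 2.1149²) = 2.6006 (running 2.6006)
  edge 2→3: √(-4.2213² + 0.0553²) = 4.2216 (running 6.8223)
  edge 3→4: √(-3.0584² + -1.2886²) = 3.3188 (running 10.1410)
  edge 4→5: √(2.9261² + -4.4782²) = 5.3494 (running 15.4904)
  edge 5→6: √(3.8418² + -2.5847²) = 4.6304 (running 20.1208)
  edge 6→7: √(2.7222² + 3.2499²) = 4.2394 (running 24.3602)
  edge 7→1: √(-0.6971² + 2.9314²) = 3.0131 (running 27.3733)
Perimeter = 27.3733

Perimeter at t=0.767: 27.3733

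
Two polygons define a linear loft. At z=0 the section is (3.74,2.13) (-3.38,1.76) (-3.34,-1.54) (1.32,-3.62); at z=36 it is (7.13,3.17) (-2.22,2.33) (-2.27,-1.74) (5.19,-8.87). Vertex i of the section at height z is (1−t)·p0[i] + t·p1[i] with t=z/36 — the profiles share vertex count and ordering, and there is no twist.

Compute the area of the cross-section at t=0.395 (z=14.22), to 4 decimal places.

Area at t=0.395: 42.7037

Cross-section at t=0.395: each vertex is (1-t)·p0[i] + t·p1[i].
  v1: (1-0.395)·(3.74,2.13) + 0.395·(7.13,3.17) = (5.0791,2.5408)
  v2: (1-0.395)·(-3.38,1.76) + 0.395·(-2.22,2.33) = (-2.9218,1.9851)
  v3: (1-0.395)·(-3.34,-1.54) + 0.395·(-2.27,-1.74) = (-2.9173,-1.6190)
  v4: (1-0.395)·(1.32,-3.62) + 0.395·(5.19,-8.87) = (2.8487,-5.6937)
Shoelace sum Σ(x_i·y_{i+1} − x_{i+1}·y_i):
  i=1: 5.0791·1.9851 − -2.9218·2.5408 = +17.5064 (running +17.5064)
  i=2: -2.9218·-1.6190 − -2.9173·1.9851 = +10.5218 (running +28.0282)
  i=3: -2.9173·-5.6937 − 2.8487·-1.6190 = +21.2226 (running +49.2508)
  i=4: 2.8487·2.5408 − 5.0791·-5.6937 = +36.1567 (running +85.4075)
Area = |Σ|/2 = |85.4075|/2 = 42.7037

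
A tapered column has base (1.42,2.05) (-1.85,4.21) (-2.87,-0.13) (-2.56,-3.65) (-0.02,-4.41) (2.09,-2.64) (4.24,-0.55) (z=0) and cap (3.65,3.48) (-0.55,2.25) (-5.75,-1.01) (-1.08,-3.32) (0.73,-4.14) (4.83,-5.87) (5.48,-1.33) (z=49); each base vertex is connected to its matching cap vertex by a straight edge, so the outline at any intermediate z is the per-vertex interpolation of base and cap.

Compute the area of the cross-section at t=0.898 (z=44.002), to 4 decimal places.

Cross-section at t=0.898: each vertex is (1-t)·p0[i] + t·p1[i].
  v1: (1-0.898)·(1.42,2.05) + 0.898·(3.65,3.48) = (3.4225,3.3341)
  v2: (1-0.898)·(-1.85,4.21) + 0.898·(-0.55,2.25) = (-0.6826,2.4499)
  v3: (1-0.898)·(-2.87,-0.13) + 0.898·(-5.75,-1.01) = (-5.4562,-0.9202)
  v4: (1-0.898)·(-2.56,-3.65) + 0.898·(-1.08,-3.32) = (-1.2310,-3.3537)
  v5: (1-0.898)·(-0.02,-4.41) + 0.898·(0.73,-4.14) = (0.6535,-4.1675)
  v6: (1-0.898)·(2.09,-2.64) + 0.898·(4.83,-5.87) = (4.5505,-5.5405)
  v7: (1-0.898)·(4.24,-0.55) + 0.898·(5.48,-1.33) = (5.3535,-1.2504)
Shoelace sum Σ(x_i·y_{i+1} − x_{i+1}·y_i):
  i=1: 3.4225·2.4499 − -0.6826·3.3341 = +10.6608 (running +10.6608)
  i=2: -0.6826·-0.9202 − -5.4562·2.4499 = +13.9955 (running +24.6563)
  i=3: -5.4562·-3.3537 − -1.2310·-0.9202 = +17.1656 (running +41.8219)
  i=4: -1.2310·-4.1675 − 0.6535·-3.3537 = +7.3217 (running +49.1436)
  i=5: 0.6535·-5.5405 − 4.5505·-4.1675 = +15.3437 (running +64.4874)
  i=6: 4.5505·-1.2504 − 5.3535·-5.5405 = +23.9712 (running +88.4586)
  i=7: 5.3535·3.3341 − 3.4225·-1.2504 = +22.1291 (running +110.5877)
Area = |Σ|/2 = |110.5877|/2 = 55.2938

Area at t=0.898: 55.2938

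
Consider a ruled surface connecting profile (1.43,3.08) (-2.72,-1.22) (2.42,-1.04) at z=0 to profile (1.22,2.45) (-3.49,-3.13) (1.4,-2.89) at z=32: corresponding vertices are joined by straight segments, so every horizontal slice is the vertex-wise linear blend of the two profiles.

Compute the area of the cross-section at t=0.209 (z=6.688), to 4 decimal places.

Cross-section at t=0.209: each vertex is (1-t)·p0[i] + t·p1[i].
  v1: (1-0.209)·(1.43,3.08) + 0.209·(1.22,2.45) = (1.3861,2.9483)
  v2: (1-0.209)·(-2.72,-1.22) + 0.209·(-3.49,-3.13) = (-2.8809,-1.6192)
  v3: (1-0.209)·(2.42,-1.04) + 0.209·(1.4,-2.89) = (2.2068,-1.4266)
Shoelace sum Σ(x_i·y_{i+1} − x_{i+1}·y_i):
  i=1: 1.3861·-1.6192 − -2.8809·2.9483 = +6.2496 (running +6.2496)
  i=2: -2.8809·-1.4266 − 2.2068·-1.6192 = +7.6833 (running +13.9329)
  i=3: 2.2068·2.9483 − 1.3861·-1.4266 = +8.4839 (running +22.4168)
Area = |Σ|/2 = |22.4168|/2 = 11.2084

Area at t=0.209: 11.2084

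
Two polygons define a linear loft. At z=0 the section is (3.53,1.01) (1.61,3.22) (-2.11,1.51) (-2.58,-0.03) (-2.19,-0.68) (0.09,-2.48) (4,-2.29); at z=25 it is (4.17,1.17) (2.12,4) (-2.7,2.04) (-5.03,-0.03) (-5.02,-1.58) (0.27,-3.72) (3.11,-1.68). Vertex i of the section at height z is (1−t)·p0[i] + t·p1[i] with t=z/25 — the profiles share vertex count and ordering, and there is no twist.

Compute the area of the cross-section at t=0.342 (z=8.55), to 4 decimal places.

Cross-section at t=0.342: each vertex is (1-t)·p0[i] + t·p1[i].
  v1: (1-0.342)·(3.53,1.01) + 0.342·(4.17,1.17) = (3.7489,1.0647)
  v2: (1-0.342)·(1.61,3.22) + 0.342·(2.12,4) = (1.7844,3.4868)
  v3: (1-0.342)·(-2.11,1.51) + 0.342·(-2.7,2.04) = (-2.3118,1.6913)
  v4: (1-0.342)·(-2.58,-0.03) + 0.342·(-5.03,-0.03) = (-3.4179,-0.0300)
  v5: (1-0.342)·(-2.19,-0.68) + 0.342·(-5.02,-1.58) = (-3.1579,-0.9878)
  v6: (1-0.342)·(0.09,-2.48) + 0.342·(0.27,-3.72) = (0.1516,-2.9041)
  v7: (1-0.342)·(4,-2.29) + 0.342·(3.11,-1.68) = (3.6956,-2.0814)
Shoelace sum Σ(x_i·y_{i+1} − x_{i+1}·y_i):
  i=1: 3.7489·3.4868 − 1.7844·1.0647 = +11.1715 (running +11.1715)
  i=2: 1.7844·1.6913 − -2.3118·3.4868 = +11.0785 (running +22.2501)
  i=3: -2.3118·-0.0300 − -3.4179·1.6913 = +5.8499 (running +28.1000)
  i=4: -3.4179·-0.9878 − -3.1579·-0.0300 = +3.2815 (running +31.3815)
  i=5: -3.1579·-2.9041 − 0.1516·-0.9878 = +9.3204 (running +40.7018)
  i=6: 0.1516·-2.0814 − 3.6956·-2.9041 = +10.4169 (running +51.1188)
  i=7: 3.6956·1.0647 − 3.7489·-2.0814 = +11.7376 (running +62.8564)
Area = |Σ|/2 = |62.8564|/2 = 31.4282

Area at t=0.342: 31.4282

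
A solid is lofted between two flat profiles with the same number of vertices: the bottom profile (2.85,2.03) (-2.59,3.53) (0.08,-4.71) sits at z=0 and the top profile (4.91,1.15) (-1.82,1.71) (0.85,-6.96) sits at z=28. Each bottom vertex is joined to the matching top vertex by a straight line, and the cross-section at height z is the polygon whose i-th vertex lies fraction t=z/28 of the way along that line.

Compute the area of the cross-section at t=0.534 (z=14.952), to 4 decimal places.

Area at t=0.534: 24.6222

Cross-section at t=0.534: each vertex is (1-t)·p0[i] + t·p1[i].
  v1: (1-0.534)·(2.85,2.03) + 0.534·(4.91,1.15) = (3.9500,1.5601)
  v2: (1-0.534)·(-2.59,3.53) + 0.534·(-1.82,1.71) = (-2.1788,2.5581)
  v3: (1-0.534)·(0.08,-4.71) + 0.534·(0.85,-6.96) = (0.4912,-5.9115)
Shoelace sum Σ(x_i·y_{i+1} − x_{i+1}·y_i):
  i=1: 3.9500·2.5581 − -2.1788·1.5601 = +13.5038 (running +13.5038)
  i=2: -2.1788·-5.9115 − 0.4912·2.5581 = +11.6236 (running +25.1274)
  i=3: 0.4912·1.5601 − 3.9500·-5.9115 = +24.1169 (running +49.2443)
Area = |Σ|/2 = |49.2443|/2 = 24.6222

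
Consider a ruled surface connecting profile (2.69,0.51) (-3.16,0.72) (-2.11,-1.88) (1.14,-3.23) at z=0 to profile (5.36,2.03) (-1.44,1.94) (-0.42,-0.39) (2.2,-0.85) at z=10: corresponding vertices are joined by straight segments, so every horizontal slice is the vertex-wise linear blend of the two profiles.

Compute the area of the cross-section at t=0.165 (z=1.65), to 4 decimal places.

Area at t=0.165: 14.3433

Cross-section at t=0.165: each vertex is (1-t)·p0[i] + t·p1[i].
  v1: (1-0.165)·(2.69,0.51) + 0.165·(5.36,2.03) = (3.1305,0.7608)
  v2: (1-0.165)·(-3.16,0.72) + 0.165·(-1.44,1.94) = (-2.8762,0.9213)
  v3: (1-0.165)·(-2.11,-1.88) + 0.165·(-0.42,-0.39) = (-1.8311,-1.6341)
  v4: (1-0.165)·(1.14,-3.23) + 0.165·(2.2,-0.85) = (1.3149,-2.8373)
Shoelace sum Σ(x_i·y_{i+1} − x_{i+1}·y_i):
  i=1: 3.1305·0.9213 − -2.8762·0.7608 = +5.0724 (running +5.0724)
  i=2: -2.8762·-1.6341 − -1.8311·0.9213 = +6.3872 (running +11.4596)
  i=3: -1.8311·-2.8373 − 1.3149·-1.6341 = +7.3443 (running +18.8038)
  i=4: 1.3149·0.7608 − 3.1305·-2.8373 = +9.8827 (running +28.6865)
Area = |Σ|/2 = |28.6865|/2 = 14.3433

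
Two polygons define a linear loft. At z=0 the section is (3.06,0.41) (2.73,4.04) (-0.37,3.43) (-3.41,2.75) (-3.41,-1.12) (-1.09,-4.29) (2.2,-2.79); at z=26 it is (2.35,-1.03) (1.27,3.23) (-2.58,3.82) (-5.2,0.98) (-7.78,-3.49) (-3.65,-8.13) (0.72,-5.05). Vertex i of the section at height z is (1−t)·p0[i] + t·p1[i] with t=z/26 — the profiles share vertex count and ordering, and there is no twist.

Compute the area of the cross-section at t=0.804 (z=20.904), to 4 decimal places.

Area at t=0.804: 68.0411

Cross-section at t=0.804: each vertex is (1-t)·p0[i] + t·p1[i].
  v1: (1-0.804)·(3.06,0.41) + 0.804·(2.35,-1.03) = (2.4892,-0.7478)
  v2: (1-0.804)·(2.73,4.04) + 0.804·(1.27,3.23) = (1.5562,3.3888)
  v3: (1-0.804)·(-0.37,3.43) + 0.804·(-2.58,3.82) = (-2.1468,3.7436)
  v4: (1-0.804)·(-3.41,2.75) + 0.804·(-5.2,0.98) = (-4.8492,1.3269)
  v5: (1-0.804)·(-3.41,-1.12) + 0.804·(-7.78,-3.49) = (-6.9235,-3.0255)
  v6: (1-0.804)·(-1.09,-4.29) + 0.804·(-3.65,-8.13) = (-3.1482,-7.3774)
  v7: (1-0.804)·(2.2,-2.79) + 0.804·(0.72,-5.05) = (1.0101,-4.6070)
Shoelace sum Σ(x_i·y_{i+1} − x_{i+1}·y_i):
  i=1: 2.4892·3.3888 − 1.5562·-0.7478 = +9.5988 (running +9.5988)
  i=2: 1.5562·3.7436 − -2.1468·3.3888 = +13.1007 (running +22.6995)
  i=3: -2.1468·1.3269 − -4.8492·3.7436 = +15.3044 (running +38.0039)
  i=4: -4.8492·-3.0255 − -6.9235·1.3269 = +23.8579 (running +61.8619)
  i=5: -6.9235·-7.3774 − -3.1482·-3.0255 = +41.5521 (running +103.4139)
  i=6: -3.1482·-4.6070 − 1.0101·-7.3774 = +21.9558 (running +125.3697)
  i=7: 1.0101·-0.7478 − 2.4892·-4.6070 = +10.7124 (running +136.0821)
Area = |Σ|/2 = |136.0821|/2 = 68.0411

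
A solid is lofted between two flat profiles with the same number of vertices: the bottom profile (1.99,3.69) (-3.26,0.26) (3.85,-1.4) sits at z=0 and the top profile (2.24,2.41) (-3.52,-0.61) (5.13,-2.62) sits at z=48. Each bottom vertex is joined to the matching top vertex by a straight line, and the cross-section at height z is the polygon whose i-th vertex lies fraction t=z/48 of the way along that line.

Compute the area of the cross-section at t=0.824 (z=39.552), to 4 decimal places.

Area at t=0.824: 18.4785

Cross-section at t=0.824: each vertex is (1-t)·p0[i] + t·p1[i].
  v1: (1-0.824)·(1.99,3.69) + 0.824·(2.24,2.41) = (2.1960,2.6353)
  v2: (1-0.824)·(-3.26,0.26) + 0.824·(-3.52,-0.61) = (-3.4742,-0.4569)
  v3: (1-0.824)·(3.85,-1.4) + 0.824·(5.13,-2.62) = (4.9047,-2.4053)
Shoelace sum Σ(x_i·y_{i+1} − x_{i+1}·y_i):
  i=1: 2.1960·-0.4569 − -3.4742·2.6353 = +8.1523 (running +8.1523)
  i=2: -3.4742·-2.4053 − 4.9047·-0.4569 = +10.5974 (running +18.7497)
  i=3: 4.9047·2.6353 − 2.1960·-2.4053 = +18.2073 (running +36.9570)
Area = |Σ|/2 = |36.9570|/2 = 18.4785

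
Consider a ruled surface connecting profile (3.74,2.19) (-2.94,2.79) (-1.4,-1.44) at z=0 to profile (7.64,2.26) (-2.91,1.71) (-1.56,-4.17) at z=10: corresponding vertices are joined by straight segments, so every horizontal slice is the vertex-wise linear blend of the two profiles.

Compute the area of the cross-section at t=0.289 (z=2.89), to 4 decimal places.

Cross-section at t=0.289: each vertex is (1-t)·p0[i] + t·p1[i].
  v1: (1-0.289)·(3.74,2.19) + 0.289·(7.64,2.26) = (4.8671,2.2102)
  v2: (1-0.289)·(-2.94,2.79) + 0.289·(-2.91,1.71) = (-2.9313,2.4779)
  v3: (1-0.289)·(-1.4,-1.44) + 0.289·(-1.56,-4.17) = (-1.4462,-2.2290)
Shoelace sum Σ(x_i·y_{i+1} − x_{i+1}·y_i):
  i=1: 4.8671·2.4779 − -2.9313·2.2102 = +18.5390 (running +18.5390)
  i=2: -2.9313·-2.2290 − -1.4462·2.4779 = +10.1175 (running +28.6565)
  i=3: -1.4462·2.2102 − 4.8671·-2.2290 = +7.6521 (running +36.3086)
Area = |Σ|/2 = |36.3086|/2 = 18.1543

Area at t=0.289: 18.1543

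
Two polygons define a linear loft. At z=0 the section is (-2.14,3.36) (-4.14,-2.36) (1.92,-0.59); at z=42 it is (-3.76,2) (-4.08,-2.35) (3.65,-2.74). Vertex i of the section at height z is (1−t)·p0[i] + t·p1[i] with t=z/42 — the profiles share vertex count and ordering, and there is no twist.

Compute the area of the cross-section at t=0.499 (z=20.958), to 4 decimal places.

Cross-section at t=0.499: each vertex is (1-t)·p0[i] + t·p1[i].
  v1: (1-0.499)·(-2.14,3.36) + 0.499·(-3.76,2) = (-2.9484,2.6814)
  v2: (1-0.499)·(-4.14,-2.36) + 0.499·(-4.08,-2.35) = (-4.1101,-2.3550)
  v3: (1-0.499)·(1.92,-0.59) + 0.499·(3.65,-2.74) = (2.7833,-1.6629)
Shoelace sum Σ(x_i·y_{i+1} − x_{i+1}·y_i):
  i=1: -2.9484·-2.3550 − -4.1101·2.6814 = +17.9640 (running +17.9640)
  i=2: -4.1101·-1.6629 − 2.7833·-2.3550 = +13.3890 (running +31.3531)
  i=3: 2.7833·2.6814 − -2.9484·-1.6629 = +2.5602 (running +33.9133)
Area = |Σ|/2 = |33.9133|/2 = 16.9566

Area at t=0.499: 16.9566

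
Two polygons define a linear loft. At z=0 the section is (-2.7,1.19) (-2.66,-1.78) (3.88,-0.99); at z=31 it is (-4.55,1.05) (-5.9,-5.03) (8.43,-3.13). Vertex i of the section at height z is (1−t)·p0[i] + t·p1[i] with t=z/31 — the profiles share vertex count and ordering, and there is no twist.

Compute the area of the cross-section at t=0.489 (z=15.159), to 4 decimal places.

Cross-section at t=0.489: each vertex is (1-t)·p0[i] + t·p1[i].
  v1: (1-0.489)·(-2.7,1.19) + 0.489·(-4.55,1.05) = (-3.6046,1.1215)
  v2: (1-0.489)·(-2.66,-1.78) + 0.489·(-5.9,-5.03) = (-4.2444,-3.3693)
  v3: (1-0.489)·(3.88,-0.99) + 0.489·(8.43,-3.13) = (6.1049,-2.0365)
Shoelace sum Σ(x_i·y_{i+1} − x_{i+1}·y_i):
  i=1: -3.6046·-3.3693 − -4.2444·1.1215 = +16.9052 (running +16.9052)
  i=2: -4.2444·-2.0365 − 6.1049·-3.3693 = +29.2126 (running +46.1178)
  i=3: 6.1049·1.1215 − -3.6046·-2.0365 = -0.4938 (running +45.6240)
Area = |Σ|/2 = |45.6240|/2 = 22.8120

Area at t=0.489: 22.8120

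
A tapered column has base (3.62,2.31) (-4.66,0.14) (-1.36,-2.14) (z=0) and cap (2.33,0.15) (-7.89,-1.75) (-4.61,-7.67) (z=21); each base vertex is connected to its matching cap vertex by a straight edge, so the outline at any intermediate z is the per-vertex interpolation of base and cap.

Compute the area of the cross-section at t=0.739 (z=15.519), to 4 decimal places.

Area at t=0.739: 27.3750

Cross-section at t=0.739: each vertex is (1-t)·p0[i] + t·p1[i].
  v1: (1-0.739)·(3.62,2.31) + 0.739·(2.33,0.15) = (2.6667,0.7138)
  v2: (1-0.739)·(-4.66,0.14) + 0.739·(-7.89,-1.75) = (-7.0470,-1.2567)
  v3: (1-0.739)·(-1.36,-2.14) + 0.739·(-4.61,-7.67) = (-3.7618,-6.2267)
Shoelace sum Σ(x_i·y_{i+1} − x_{i+1}·y_i):
  i=1: 2.6667·-1.2567 − -7.0470·0.7138 = +1.6786 (running +1.6786)
  i=2: -7.0470·-6.2267 − -3.7618·-1.2567 = +39.1517 (running +40.8303)
  i=3: -3.7618·0.7138 − 2.6667·-6.2267 = +13.9196 (running +54.7499)
Area = |Σ|/2 = |54.7499|/2 = 27.3750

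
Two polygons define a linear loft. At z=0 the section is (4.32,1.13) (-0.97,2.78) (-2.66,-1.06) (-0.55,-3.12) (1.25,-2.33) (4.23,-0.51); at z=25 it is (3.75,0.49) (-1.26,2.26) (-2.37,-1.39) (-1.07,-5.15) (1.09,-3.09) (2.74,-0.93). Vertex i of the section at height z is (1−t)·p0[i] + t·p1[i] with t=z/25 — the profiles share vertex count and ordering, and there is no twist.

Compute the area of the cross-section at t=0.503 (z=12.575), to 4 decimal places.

Cross-section at t=0.503: each vertex is (1-t)·p0[i] + t·p1[i].
  v1: (1-0.503)·(4.32,1.13) + 0.503·(3.75,0.49) = (4.0333,0.8081)
  v2: (1-0.503)·(-0.97,2.78) + 0.503·(-1.26,2.26) = (-1.1159,2.5184)
  v3: (1-0.503)·(-2.66,-1.06) + 0.503·(-2.37,-1.39) = (-2.5141,-1.2260)
  v4: (1-0.503)·(-0.55,-3.12) + 0.503·(-1.07,-5.15) = (-0.8116,-4.1411)
  v5: (1-0.503)·(1.25,-2.33) + 0.503·(1.09,-3.09) = (1.1695,-2.7123)
  v6: (1-0.503)·(4.23,-0.51) + 0.503·(2.74,-0.93) = (3.4805,-0.7213)
Shoelace sum Σ(x_i·y_{i+1} − x_{i+1}·y_i):
  i=1: 4.0333·2.5184 − -1.1159·0.8081 = +11.0593 (running +11.0593)
  i=2: -1.1159·-1.2260 − -2.5141·2.5184 = +7.6997 (running +18.7590)
  i=3: -2.5141·-4.1411 − -0.8116·-1.2260 = +9.4163 (running +28.1753)
  i=4: -0.8116·-2.7123 − 1.1695·-4.1411 = +7.0443 (running +35.2196)
  i=5: 1.1695·-0.7213 − 3.4805·-2.7123 = +8.5966 (running +43.8162)
  i=6: 3.4805·0.8081 − 4.0333·-0.7213 = +5.7216 (running +49.5378)
Area = |Σ|/2 = |49.5378|/2 = 24.7689

Area at t=0.503: 24.7689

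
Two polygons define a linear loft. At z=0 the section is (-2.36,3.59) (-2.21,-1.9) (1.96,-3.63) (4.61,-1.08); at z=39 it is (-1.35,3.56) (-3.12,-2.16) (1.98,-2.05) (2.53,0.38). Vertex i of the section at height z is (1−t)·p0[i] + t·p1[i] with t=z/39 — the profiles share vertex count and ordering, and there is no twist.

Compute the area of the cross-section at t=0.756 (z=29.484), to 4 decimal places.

Area at t=0.756: 21.6013

Cross-section at t=0.756: each vertex is (1-t)·p0[i] + t·p1[i].
  v1: (1-0.756)·(-2.36,3.59) + 0.756·(-1.35,3.56) = (-1.5964,3.5673)
  v2: (1-0.756)·(-2.21,-1.9) + 0.756·(-3.12,-2.16) = (-2.8980,-2.0966)
  v3: (1-0.756)·(1.96,-3.63) + 0.756·(1.98,-2.05) = (1.9751,-2.4355)
  v4: (1-0.756)·(4.61,-1.08) + 0.756·(2.53,0.38) = (3.0375,0.0238)
Shoelace sum Σ(x_i·y_{i+1} − x_{i+1}·y_i):
  i=1: -1.5964·-2.0966 − -2.8980·3.5673 = +13.6850 (running +13.6850)
  i=2: -2.8980·-2.4355 − 1.9751·-2.0966 = +11.1990 (running +24.8840)
  i=3: 1.9751·0.0238 − 3.0375·-2.4355 = +7.4449 (running +32.3288)
  i=4: 3.0375·3.5673 − -1.5964·0.0238 = +10.8737 (running +43.2026)
Area = |Σ|/2 = |43.2026|/2 = 21.6013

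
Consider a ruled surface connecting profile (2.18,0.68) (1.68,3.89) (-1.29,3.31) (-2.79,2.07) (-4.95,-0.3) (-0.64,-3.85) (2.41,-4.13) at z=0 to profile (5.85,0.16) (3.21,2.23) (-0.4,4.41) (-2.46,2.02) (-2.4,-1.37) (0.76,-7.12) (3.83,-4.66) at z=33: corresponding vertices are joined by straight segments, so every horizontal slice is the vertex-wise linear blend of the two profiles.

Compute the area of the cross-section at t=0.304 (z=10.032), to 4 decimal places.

Area at t=0.304: 44.8368

Cross-section at t=0.304: each vertex is (1-t)·p0[i] + t·p1[i].
  v1: (1-0.304)·(2.18,0.68) + 0.304·(5.85,0.16) = (3.2957,0.5219)
  v2: (1-0.304)·(1.68,3.89) + 0.304·(3.21,2.23) = (2.1451,3.3854)
  v3: (1-0.304)·(-1.29,3.31) + 0.304·(-0.4,4.41) = (-1.0194,3.6444)
  v4: (1-0.304)·(-2.79,2.07) + 0.304·(-2.46,2.02) = (-2.6897,2.0548)
  v5: (1-0.304)·(-4.95,-0.3) + 0.304·(-2.4,-1.37) = (-4.1748,-0.6253)
  v6: (1-0.304)·(-0.64,-3.85) + 0.304·(0.76,-7.12) = (-0.2144,-4.8441)
  v7: (1-0.304)·(2.41,-4.13) + 0.304·(3.83,-4.66) = (2.8417,-4.2911)
Shoelace sum Σ(x_i·y_{i+1} − x_{i+1}·y_i):
  i=1: 3.2957·3.3854 − 2.1451·0.5219 = +10.0375 (running +10.0375)
  i=2: 2.1451·3.6444 − -1.0194·3.3854 = +11.2688 (running +21.3063)
  i=3: -1.0194·2.0548 − -2.6897·3.6444 = +7.7075 (running +29.0139)
  i=4: -2.6897·-0.6253 − -4.1748·2.0548 = +10.2602 (running +39.2740)
  i=5: -4.1748·-4.8441 − -0.2144·-0.6253 = +20.0890 (running +59.3630)
  i=6: -0.2144·-4.2911 − 2.8417·-4.8441 = +14.6853 (running +74.0484)
  i=7: 2.8417·0.5219 − 3.2957·-4.2911 = +15.6253 (running +89.6737)
Area = |Σ|/2 = |89.6737|/2 = 44.8368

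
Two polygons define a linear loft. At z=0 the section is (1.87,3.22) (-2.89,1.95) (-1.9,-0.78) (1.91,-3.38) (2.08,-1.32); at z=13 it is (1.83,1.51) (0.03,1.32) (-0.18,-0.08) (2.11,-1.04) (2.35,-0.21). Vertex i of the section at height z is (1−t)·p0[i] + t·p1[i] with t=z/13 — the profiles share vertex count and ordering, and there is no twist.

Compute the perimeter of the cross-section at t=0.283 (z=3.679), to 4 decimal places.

Perimeter at t=0.283: 15.9553

Cross-section at t=0.283: each vertex is (1-t)·p0[i] + t·p1[i].
  v1: (1-0.283)·(1.87,3.22) + 0.283·(1.83,1.51) = (1.8587,2.7361)
  v2: (1-0.283)·(-2.89,1.95) + 0.283·(0.03,1.32) = (-2.0636,1.7717)
  v3: (1-0.283)·(-1.9,-0.78) + 0.283·(-0.18,-0.08) = (-1.4132,-0.5819)
  v4: (1-0.283)·(1.91,-3.38) + 0.283·(2.11,-1.04) = (1.9666,-2.7178)
  v5: (1-0.283)·(2.08,-1.32) + 0.283·(2.35,-0.21) = (2.1564,-1.0059)
Perimeter = Σ |v_{i+1} − v_i|:
  edge 1→2: √(-3.9223² + -0.9644²) = 4.0391 (running 4.0391)
  edge 2→3: √(0.6504² + -2.3536²) = 2.4418 (running 6.4810)
  edge 3→4: √(3.3798² + -2.1359²) = 3.9982 (running 10.4791)
  edge 4→5: √(0.1898² + 1.7119²) = 1.7224 (running 12.2015)
  edge 5→1: √(-0.2977² + 3.7419²) = 3.7538 (running 15.9553)
Perimeter = 15.9553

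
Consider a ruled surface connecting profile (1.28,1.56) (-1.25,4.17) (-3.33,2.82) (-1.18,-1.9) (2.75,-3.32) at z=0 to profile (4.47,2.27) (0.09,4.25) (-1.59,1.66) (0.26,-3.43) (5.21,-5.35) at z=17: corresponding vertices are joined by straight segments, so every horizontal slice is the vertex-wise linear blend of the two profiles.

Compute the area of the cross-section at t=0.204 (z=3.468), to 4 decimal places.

Cross-section at t=0.204: each vertex is (1-t)·p0[i] + t·p1[i].
  v1: (1-0.204)·(1.28,1.56) + 0.204·(4.47,2.27) = (1.9308,1.7048)
  v2: (1-0.204)·(-1.25,4.17) + 0.204·(0.09,4.25) = (-0.9766,4.1863)
  v3: (1-0.204)·(-3.33,2.82) + 0.204·(-1.59,1.66) = (-2.9750,2.5834)
  v4: (1-0.204)·(-1.18,-1.9) + 0.204·(0.26,-3.43) = (-0.8862,-2.2121)
  v5: (1-0.204)·(2.75,-3.32) + 0.204·(5.21,-5.35) = (3.2518,-3.7341)
Shoelace sum Σ(x_i·y_{i+1} − x_{i+1}·y_i):
  i=1: 1.9308·4.1863 − -0.9766·1.7048 = +9.7478 (running +9.7478)
  i=2: -0.9766·2.5834 − -2.9750·4.1863 = +9.9315 (running +19.6793)
  i=3: -2.9750·-2.2121 − -0.8862·2.5834 = +8.8706 (running +28.5499)
  i=4: -0.8862·-3.7341 − 3.2518·-2.2121 = +10.5028 (running +39.0527)
  i=5: 3.2518·1.7048 − 1.9308·-3.7341 = +12.7536 (running +51.8062)
Area = |Σ|/2 = |51.8062|/2 = 25.9031

Area at t=0.204: 25.9031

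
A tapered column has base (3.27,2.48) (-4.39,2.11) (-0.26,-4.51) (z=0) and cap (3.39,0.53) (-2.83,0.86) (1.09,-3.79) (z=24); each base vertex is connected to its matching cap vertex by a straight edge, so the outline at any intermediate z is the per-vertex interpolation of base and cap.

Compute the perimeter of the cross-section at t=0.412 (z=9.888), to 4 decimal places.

Perimeter at t=0.412: 20.7649

Cross-section at t=0.412: each vertex is (1-t)·p0[i] + t·p1[i].
  v1: (1-0.412)·(3.27,2.48) + 0.412·(3.39,0.53) = (3.3194,1.6766)
  v2: (1-0.412)·(-4.39,2.11) + 0.412·(-2.83,0.86) = (-3.7473,1.5950)
  v3: (1-0.412)·(-0.26,-4.51) + 0.412·(1.09,-3.79) = (0.2962,-4.2134)
Perimeter = Σ |v_{i+1} − v_i|:
  edge 1→2: √(-7.0667² + -0.0816²) = 7.0672 (running 7.0672)
  edge 2→3: √(4.0435² + -5.8084²) = 7.0772 (running 14.1444)
  edge 3→1: √(3.0232² + 5.8900²) = 6.6205 (running 20.7649)
Perimeter = 20.7649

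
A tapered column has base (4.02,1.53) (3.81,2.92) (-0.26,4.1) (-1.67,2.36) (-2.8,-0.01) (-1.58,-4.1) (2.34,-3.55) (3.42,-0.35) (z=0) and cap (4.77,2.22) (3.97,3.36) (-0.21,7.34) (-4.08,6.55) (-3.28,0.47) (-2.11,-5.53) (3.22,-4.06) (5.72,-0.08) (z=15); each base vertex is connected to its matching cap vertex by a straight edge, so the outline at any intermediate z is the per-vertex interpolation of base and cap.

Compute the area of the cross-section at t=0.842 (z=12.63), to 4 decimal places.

Cross-section at t=0.842: each vertex is (1-t)·p0[i] + t·p1[i].
  v1: (1-0.842)·(4.02,1.53) + 0.842·(4.77,2.22) = (4.6515,2.1110)
  v2: (1-0.842)·(3.81,2.92) + 0.842·(3.97,3.36) = (3.9447,3.2905)
  v3: (1-0.842)·(-0.26,4.1) + 0.842·(-0.21,7.34) = (-0.2179,6.8281)
  v4: (1-0.842)·(-1.67,2.36) + 0.842·(-4.08,6.55) = (-3.6992,5.8880)
  v5: (1-0.842)·(-2.8,-0.01) + 0.842·(-3.28,0.47) = (-3.2042,0.3942)
  v6: (1-0.842)·(-1.58,-4.1) + 0.842·(-2.11,-5.53) = (-2.0263,-5.3041)
  v7: (1-0.842)·(2.34,-3.55) + 0.842·(3.22,-4.06) = (3.0810,-3.9794)
  v8: (1-0.842)·(3.42,-0.35) + 0.842·(5.72,-0.08) = (5.3566,-0.1227)
Shoelace sum Σ(x_i·y_{i+1} − x_{i+1}·y_i):
  i=1: 4.6515·3.2905 − 3.9447·2.1110 = +6.9784 (running +6.9784)
  i=2: 3.9447·6.8281 − -0.2179·3.2905 = +27.6519 (running +34.6303)
  i=3: -0.2179·5.8880 − -3.6992·6.8281 = +23.9756 (running +58.6059)
  i=4: -3.6992·0.3942 − -3.2042·5.8880 = +17.4079 (running +76.0138)
  i=5: -3.2042·-5.3041 − -2.0263·0.3942 = +17.7937 (running +93.8076)
  i=6: -2.0263·-3.9794 − 3.0810·-5.3041 = +24.4049 (running +118.2125)
  i=7: 3.0810·-0.1227 − 5.3566·-3.9794 = +20.9383 (running +139.1507)
  i=8: 5.3566·2.1110 − 4.6515·-0.1227 = +11.8782 (running +151.0290)
Area = |Σ|/2 = |151.0290|/2 = 75.5145

Area at t=0.842: 75.5145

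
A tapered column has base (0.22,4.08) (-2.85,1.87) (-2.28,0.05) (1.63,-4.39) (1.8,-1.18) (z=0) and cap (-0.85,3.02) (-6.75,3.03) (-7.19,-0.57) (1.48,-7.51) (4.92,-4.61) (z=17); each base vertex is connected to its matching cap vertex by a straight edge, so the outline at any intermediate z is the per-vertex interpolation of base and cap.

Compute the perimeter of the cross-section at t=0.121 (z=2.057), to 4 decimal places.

Perimeter at t=0.121: 21.6870

Cross-section at t=0.121: each vertex is (1-t)·p0[i] + t·p1[i].
  v1: (1-0.121)·(0.22,4.08) + 0.121·(-0.85,3.02) = (0.0905,3.9517)
  v2: (1-0.121)·(-2.85,1.87) + 0.121·(-6.75,3.03) = (-3.3219,2.0104)
  v3: (1-0.121)·(-2.28,0.05) + 0.121·(-7.19,-0.57) = (-2.8741,-0.0250)
  v4: (1-0.121)·(1.63,-4.39) + 0.121·(1.48,-7.51) = (1.6118,-4.7675)
  v5: (1-0.121)·(1.8,-1.18) + 0.121·(4.92,-4.61) = (2.1775,-1.5950)
Perimeter = Σ |v_{i+1} − v_i|:
  edge 1→2: √(-3.4124² + -1.9414²) = 3.9260 (running 3.9260)
  edge 2→3: √(0.4478² + -2.0354²) = 2.0841 (running 6.0101)
  edge 3→4: √(4.4860² + -4.7425²) = 6.5280 (running 12.5381)
  edge 4→5: √(0.5657² + 3.1725²) = 3.2225 (running 15.7606)
  edge 5→1: √(-2.0870² + 5.5468²) = 5.9264 (running 21.6870)
Perimeter = 21.6870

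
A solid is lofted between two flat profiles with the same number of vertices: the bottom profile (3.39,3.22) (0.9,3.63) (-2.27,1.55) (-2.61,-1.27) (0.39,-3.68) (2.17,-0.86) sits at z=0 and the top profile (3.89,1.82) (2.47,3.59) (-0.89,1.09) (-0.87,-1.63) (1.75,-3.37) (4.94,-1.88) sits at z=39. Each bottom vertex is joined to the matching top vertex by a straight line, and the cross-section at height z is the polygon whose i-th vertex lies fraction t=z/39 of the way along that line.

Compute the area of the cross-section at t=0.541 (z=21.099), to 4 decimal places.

Cross-section at t=0.541: each vertex is (1-t)·p0[i] + t·p1[i].
  v1: (1-0.541)·(3.39,3.22) + 0.541·(3.89,1.82) = (3.6605,2.4626)
  v2: (1-0.541)·(0.9,3.63) + 0.541·(2.47,3.59) = (1.7494,3.6084)
  v3: (1-0.541)·(-2.27,1.55) + 0.541·(-0.89,1.09) = (-1.5234,1.3011)
  v4: (1-0.541)·(-2.61,-1.27) + 0.541·(-0.87,-1.63) = (-1.6687,-1.4648)
  v5: (1-0.541)·(0.39,-3.68) + 0.541·(1.75,-3.37) = (1.1258,-3.5123)
  v6: (1-0.541)·(2.17,-0.86) + 0.541·(4.94,-1.88) = (3.6686,-1.4118)
Shoelace sum Σ(x_i·y_{i+1} − x_{i+1}·y_i):
  i=1: 3.6605·3.6084 − 1.7494·2.4626 = +8.9004 (running +8.9004)
  i=2: 1.7494·1.3011 − -1.5234·3.6084 = +7.7732 (running +16.6736)
  i=3: -1.5234·-1.4648 − -1.6687·1.3011 = +4.4026 (running +21.0762)
  i=4: -1.6687·-3.5123 − 1.1258·-1.4648 = +7.5098 (running +28.5860)
  i=5: 1.1258·-1.4118 − 3.6686·-3.5123 = +11.2957 (running +39.8817)
  i=6: 3.6686·2.4626 − 3.6605·-1.4118 = +14.2022 (running +54.0839)
Area = |Σ|/2 = |54.0839|/2 = 27.0420

Area at t=0.541: 27.0420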